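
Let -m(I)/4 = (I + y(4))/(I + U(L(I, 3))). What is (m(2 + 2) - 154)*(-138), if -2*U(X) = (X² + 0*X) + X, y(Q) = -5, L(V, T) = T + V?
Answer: 21275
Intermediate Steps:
U(X) = -X/2 - X²/2 (U(X) = -((X² + 0*X) + X)/2 = -((X² + 0) + X)/2 = -(X² + X)/2 = -(X + X²)/2 = -X/2 - X²/2)
m(I) = -4*(-5 + I)/(I - (3 + I)*(4 + I)/2) (m(I) = -4*(I - 5)/(I - (3 + I)*(1 + (3 + I))/2) = -4*(-5 + I)/(I - (3 + I)*(4 + I)/2))
(m(2 + 2) - 154)*(-138) = (8*(-5 + (2 + 2))/(12 + (2 + 2)² + 5*(2 + 2)) - 154)*(-138) = (8*(-5 + 4)/(12 + 4² + 5*4) - 154)*(-138) = (8*(-1)/(12 + 16 + 20) - 154)*(-138) = (8*(-1)/48 - 154)*(-138) = (8*(1/48)*(-1) - 154)*(-138) = (-⅙ - 154)*(-138) = -925/6*(-138) = 21275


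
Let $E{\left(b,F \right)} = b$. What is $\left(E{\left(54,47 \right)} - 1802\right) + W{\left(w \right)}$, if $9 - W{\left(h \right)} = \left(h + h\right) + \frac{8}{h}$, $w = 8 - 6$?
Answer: $-1747$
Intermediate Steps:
$w = 2$ ($w = 8 - 6 = 2$)
$W{\left(h \right)} = 9 - \frac{8}{h} - 2 h$ ($W{\left(h \right)} = 9 - \left(\left(h + h\right) + \frac{8}{h}\right) = 9 - \left(2 h + \frac{8}{h}\right) = 9 - \frac{8}{h} - 2 h$)
$\left(E{\left(54,47 \right)} - 1802\right) + W{\left(w \right)} = \left(54 - 1802\right) - \left(-5 + 4\right) = -1748 - -1 = -1748 + 1 = -1747$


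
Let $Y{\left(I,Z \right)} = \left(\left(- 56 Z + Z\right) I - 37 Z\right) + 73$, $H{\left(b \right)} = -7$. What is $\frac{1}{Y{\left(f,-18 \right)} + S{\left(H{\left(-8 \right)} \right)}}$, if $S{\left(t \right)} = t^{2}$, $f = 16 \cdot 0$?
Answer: $\frac{1}{788} \approx 0.001269$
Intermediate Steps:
$f = 0$
$Y{\left(I,Z \right)} = 73 - 37 Z - 55 I Z$ ($Y{\left(I,Z \right)} = \left(- 55 Z I - 37 Z\right) + 73 = \left(- 55 I Z - 37 Z\right) + 73 = \left(- 37 Z - 55 I Z\right) + 73 = 73 - 37 Z - 55 I Z$)
$\frac{1}{Y{\left(f,-18 \right)} + S{\left(H{\left(-8 \right)} \right)}} = \frac{1}{\left(73 - -666 - 0 \left(-18\right)\right) + \left(-7\right)^{2}} = \frac{1}{\left(73 + 666 + 0\right) + 49} = \frac{1}{739 + 49} = \frac{1}{788}$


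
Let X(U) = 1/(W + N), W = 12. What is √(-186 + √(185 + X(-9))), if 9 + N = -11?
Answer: √(-744 + √2958)/2 ≈ 13.13*I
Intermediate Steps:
N = -20 (N = -9 - 11 = -20)
X(U) = -⅛ (X(U) = 1/(12 - 20) = 1/(-8) = -⅛)
√(-186 + √(185 + X(-9))) = √(-186 + √(185 - ⅛)) = √(-186 + √(1479/8)) = √(-186 + √2958/4)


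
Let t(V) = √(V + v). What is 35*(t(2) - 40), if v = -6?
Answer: -1400 + 70*I ≈ -1400.0 + 70.0*I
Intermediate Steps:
t(V) = √(-6 + V) (t(V) = √(V - 6) = √(-6 + V))
35*(t(2) - 40) = 35*(√(-6 + 2) - 40) = 35*(√(-4) - 40) = 35*(2*I - 40) = 35*(-40 + 2*I) = -1400 + 70*I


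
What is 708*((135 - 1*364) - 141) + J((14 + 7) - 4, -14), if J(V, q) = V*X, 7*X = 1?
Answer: -1833703/7 ≈ -2.6196e+5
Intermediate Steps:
X = ⅐ (X = (⅐)*1 = ⅐ ≈ 0.14286)
J(V, q) = V/7 (J(V, q) = V*(⅐) = V/7)
708*((135 - 1*364) - 141) + J((14 + 7) - 4, -14) = 708*((135 - 1*364) - 141) + ((14 + 7) - 4)/7 = 708*((135 - 364) - 141) + (21 - 4)/7 = 708*(-229 - 141) + (⅐)*17 = 708*(-370) + 17/7 = -261960 + 17/7 = -1833703/7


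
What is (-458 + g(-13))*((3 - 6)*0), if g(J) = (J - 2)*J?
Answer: 0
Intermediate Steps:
g(J) = J*(-2 + J) (g(J) = (-2 + J)*J = J*(-2 + J))
(-458 + g(-13))*((3 - 6)*0) = (-458 - 13*(-2 - 13))*((3 - 6)*0) = (-458 - 13*(-15))*(-3*0) = (-458 + 195)*0 = -263*0 = 0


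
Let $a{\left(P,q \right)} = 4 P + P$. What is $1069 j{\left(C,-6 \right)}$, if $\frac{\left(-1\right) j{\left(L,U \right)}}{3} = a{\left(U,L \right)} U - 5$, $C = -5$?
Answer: $-561225$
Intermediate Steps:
$a{\left(P,q \right)} = 5 P$
$j{\left(L,U \right)} = 15 - 15 U^{2}$ ($j{\left(L,U \right)} = - 3 \left(5 U U - 5\right) = - 3 \left(5 U^{2} - 5\right) = - 3 \left(-5 + 5 U^{2}\right) = 15 - 15 U^{2}$)
$1069 j{\left(C,-6 \right)} = 1069 \left(15 - 15 \left(-6\right)^{2}\right) = 1069 \left(15 - 540\right) = 1069 \left(-525\right) = -561225$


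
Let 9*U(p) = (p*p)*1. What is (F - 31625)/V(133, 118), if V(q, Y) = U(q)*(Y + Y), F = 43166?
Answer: 103869/4174604 ≈ 0.024881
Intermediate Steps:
U(p) = p²/9 (U(p) = ((p*p)*1)/9 = (p²*1)/9 = p²/9)
V(q, Y) = 2*Y*q²/9 (V(q, Y) = (q²/9)*(Y + Y) = (q²/9)*(2*Y) = 2*Y*q²/9)
(F - 31625)/V(133, 118) = (43166 - 31625)/(((2/9)*118*133²)) = 11541/(((2/9)*118*17689)) = 11541/(4174604/9) = 11541*(9/4174604) = 103869/4174604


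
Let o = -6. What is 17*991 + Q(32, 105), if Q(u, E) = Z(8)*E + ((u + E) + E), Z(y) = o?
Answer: 16459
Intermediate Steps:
Z(y) = -6
Q(u, E) = u - 4*E (Q(u, E) = -6*E + ((u + E) + E) = -6*E + ((E + u) + E) = -6*E + (u + 2*E) = u - 4*E)
17*991 + Q(32, 105) = 17*991 + (32 - 4*105) = 16847 + (32 - 420) = 16847 - 388 = 16459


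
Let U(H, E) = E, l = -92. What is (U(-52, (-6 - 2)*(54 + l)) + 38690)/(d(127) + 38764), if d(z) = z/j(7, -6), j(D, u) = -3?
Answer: 116982/116165 ≈ 1.0070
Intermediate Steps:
d(z) = -z/3 (d(z) = z/(-3) = z*(-⅓) = -z/3)
(U(-52, (-6 - 2)*(54 + l)) + 38690)/(d(127) + 38764) = ((-6 - 2)*(54 - 92) + 38690)/(-⅓*127 + 38764) = (-8*(-38) + 38690)/(-127/3 + 38764) = (304 + 38690)/(116165/3) = 38994*(3/116165) = 116982/116165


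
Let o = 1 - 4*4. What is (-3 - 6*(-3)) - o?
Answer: 30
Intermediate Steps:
o = -15 (o = 1 - 16 = -15)
(-3 - 6*(-3)) - o = (-3 - 6*(-3)) - 1*(-15) = (-3 + 18) + 15 = 15 + 15 = 30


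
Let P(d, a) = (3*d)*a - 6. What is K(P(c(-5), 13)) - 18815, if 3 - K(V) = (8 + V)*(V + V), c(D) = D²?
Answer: -1912238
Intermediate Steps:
P(d, a) = -6 + 3*a*d (P(d, a) = 3*a*d - 6 = -6 + 3*a*d)
K(V) = 3 - 2*V*(8 + V) (K(V) = 3 - (8 + V)*(V + V) = 3 - (8 + V)*2*V = 3 - 2*V*(8 + V))
K(P(c(-5), 13)) - 18815 = (3 - 16*(-6 + 3*13*(-5)²) - 2*(-6 + 3*13*(-5)²)²) - 18815 = (3 - 16*(-6 + 3*13*25) - 2*(-6 + 3*13*25)²) - 18815 = (3 - 16*(-6 + 975) - 2*(-6 + 975)²) - 18815 = (3 - 16*969 - 2*969²) - 18815 = (3 - 15504 - 2*938961) - 18815 = (3 - 15504 - 1877922) - 18815 = -1893423 - 18815 = -1912238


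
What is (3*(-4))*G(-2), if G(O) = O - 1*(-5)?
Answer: -36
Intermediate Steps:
G(O) = 5 + O (G(O) = O + 5 = 5 + O)
(3*(-4))*G(-2) = (3*(-4))*(5 - 2) = -12*3 = -36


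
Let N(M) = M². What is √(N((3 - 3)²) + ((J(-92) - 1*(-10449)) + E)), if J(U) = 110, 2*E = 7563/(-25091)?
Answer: 5*√1063585761194/50182 ≈ 102.76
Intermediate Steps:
E = -7563/50182 (E = (7563/(-25091))/2 = (7563*(-1/25091))/2 = (½)*(-7563/25091) = -7563/50182 ≈ -0.15071)
√(N((3 - 3)²) + ((J(-92) - 1*(-10449)) + E)) = √(((3 - 3)²)² + ((110 - 1*(-10449)) - 7563/50182)) = √((0²)² + ((110 + 10449) - 7563/50182)) = √(0² + (10559 - 7563/50182)) = √(0 + 529864175/50182) = √(529864175/50182) = 5*√1063585761194/50182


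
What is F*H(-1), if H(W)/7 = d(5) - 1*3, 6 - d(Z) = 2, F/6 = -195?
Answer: -8190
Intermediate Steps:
F = -1170 (F = 6*(-195) = -1170)
d(Z) = 4 (d(Z) = 6 - 1*2 = 6 - 2 = 4)
H(W) = 7 (H(W) = 7*(4 - 1*3) = 7*(4 - 3) = 7*1 = 7)
F*H(-1) = -1170*7 = -8190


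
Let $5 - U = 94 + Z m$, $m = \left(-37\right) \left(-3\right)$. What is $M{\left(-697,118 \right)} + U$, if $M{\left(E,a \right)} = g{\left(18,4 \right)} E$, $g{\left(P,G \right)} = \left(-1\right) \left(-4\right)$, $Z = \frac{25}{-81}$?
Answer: $- \frac{76754}{27} \approx -2842.7$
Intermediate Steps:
$Z = - \frac{25}{81}$ ($Z = 25 \left(- \frac{1}{81}\right) = - \frac{25}{81} \approx -0.30864$)
$m = 111$
$g{\left(P,G \right)} = 4$
$M{\left(E,a \right)} = 4 E$
$U = - \frac{1478}{27}$ ($U = 5 - \left(94 - \frac{925}{27}\right) = 5 - \frac{1613}{27} = - \frac{1478}{27} \approx -54.741$)
$M{\left(-697,118 \right)} + U = 4 \left(-697\right) - \frac{1478}{27} = -2788 - \frac{1478}{27} = - \frac{76754}{27}$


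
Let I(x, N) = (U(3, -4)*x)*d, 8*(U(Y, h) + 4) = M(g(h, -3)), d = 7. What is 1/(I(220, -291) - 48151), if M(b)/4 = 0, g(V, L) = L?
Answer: -1/54311 ≈ -1.8412e-5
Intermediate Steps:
M(b) = 0 (M(b) = 4*0 = 0)
U(Y, h) = -4 (U(Y, h) = -4 + (1/8)*0 = -4 + 0 = -4)
I(x, N) = -28*x (I(x, N) = -4*x*7 = -28*x)
1/(I(220, -291) - 48151) = 1/(-28*220 - 48151) = 1/(-6160 - 48151) = 1/(-54311) = -1/54311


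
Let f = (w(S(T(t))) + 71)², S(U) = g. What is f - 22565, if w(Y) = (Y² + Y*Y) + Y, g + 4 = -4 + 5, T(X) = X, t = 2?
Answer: -15169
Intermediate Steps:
g = -3 (g = -4 + (-4 + 5) = -4 + 1 = -3)
S(U) = -3
w(Y) = Y + 2*Y² (w(Y) = (Y² + Y²) + Y = 2*Y² + Y = Y + 2*Y²)
f = 7396 (f = (-3*(1 + 2*(-3)) + 71)² = (-3*(1 - 6) + 71)² = (-3*(-5) + 71)² = (15 + 71)² = 86² = 7396)
f - 22565 = 7396 - 22565 = -15169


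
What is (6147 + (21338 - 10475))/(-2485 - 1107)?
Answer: -8505/1796 ≈ -4.7355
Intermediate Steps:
(6147 + (21338 - 10475))/(-2485 - 1107) = (6147 + 10863)/(-3592) = 17010*(-1/3592) = -8505/1796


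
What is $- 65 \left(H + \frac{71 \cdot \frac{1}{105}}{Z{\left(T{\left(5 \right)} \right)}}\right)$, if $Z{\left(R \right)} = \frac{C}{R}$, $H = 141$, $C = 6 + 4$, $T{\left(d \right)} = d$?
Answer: $- \frac{385853}{42} \approx -9187.0$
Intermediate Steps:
$C = 10$
$Z{\left(R \right)} = \frac{10}{R}$
$- 65 \left(H + \frac{71 \cdot \frac{1}{105}}{Z{\left(T{\left(5 \right)} \right)}}\right) = - 65 \left(141 + \frac{71 \cdot \frac{1}{105}}{10 \cdot \frac{1}{5}}\right) = - 65 \left(141 + \frac{71}{105 \cdot 2}\right) = - 65 \left(141 + \frac{71}{105} \cdot \frac{1}{2}\right) = - 65 \left(141 + \frac{71}{210}\right) = \left(-65\right) \frac{29681}{210} = - \frac{385853}{42}$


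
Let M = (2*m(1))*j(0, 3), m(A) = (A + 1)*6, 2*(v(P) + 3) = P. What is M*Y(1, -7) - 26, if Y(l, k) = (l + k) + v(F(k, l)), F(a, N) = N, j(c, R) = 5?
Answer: -1046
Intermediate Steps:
v(P) = -3 + P/2
m(A) = 6 + 6*A (m(A) = (1 + A)*6 = 6 + 6*A)
M = 120 (M = (2*(6 + 6*1))*5 = (2*(6 + 6))*5 = (2*12)*5 = 24*5 = 120)
Y(l, k) = -3 + k + 3*l/2 (Y(l, k) = (l + k) + (-3 + l/2) = (k + l) + (-3 + l/2) = -3 + k + 3*l/2)
M*Y(1, -7) - 26 = 120*(-3 - 7 + (3/2)*1) - 26 = 120*(-3 - 7 + 3/2) - 26 = 120*(-17/2) - 26 = -1020 - 26 = -1046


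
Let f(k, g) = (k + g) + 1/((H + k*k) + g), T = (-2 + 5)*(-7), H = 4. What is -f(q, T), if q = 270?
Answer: -18147868/72883 ≈ -249.00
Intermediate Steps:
T = -21 (T = 3*(-7) = -21)
f(k, g) = g + k + 1/(4 + g + k²) (f(k, g) = (k + g) + 1/((4 + k*k) + g) = (g + k) + 1/((4 + k²) + g) = (g + k) + 1/(4 + g + k²) = g + k + 1/(4 + g + k²))
-f(q, T) = -(1 + (-21)² + 270³ + 4*(-21) + 4*270 - 21*270 - 21*270²)/(4 - 21 + 270²) = -(1 + 441 + 19683000 - 84 + 1080 - 5670 - 21*72900)/(4 - 21 + 72900) = -(1 + 441 + 19683000 - 84 + 1080 - 5670 - 1530900)/72883 = -18147868/72883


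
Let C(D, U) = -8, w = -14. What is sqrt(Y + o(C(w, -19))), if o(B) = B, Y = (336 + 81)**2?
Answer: sqrt(173881) ≈ 416.99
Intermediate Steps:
Y = 173889 (Y = 417**2 = 173889)
sqrt(Y + o(C(w, -19))) = sqrt(173889 - 8) = sqrt(173881)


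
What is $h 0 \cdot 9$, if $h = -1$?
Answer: $0$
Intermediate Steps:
$h 0 \cdot 9 = \left(-1\right) 0 \cdot 9 = 0 \cdot 9 = 0$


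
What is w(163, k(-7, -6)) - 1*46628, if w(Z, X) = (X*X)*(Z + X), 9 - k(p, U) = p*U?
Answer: 94942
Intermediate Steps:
k(p, U) = 9 - U*p (k(p, U) = 9 - p*U = 9 - U*p)
w(Z, X) = X²*(X + Z)
w(163, k(-7, -6)) - 1*46628 = (9 - 1*(-6)*(-7))²*((9 - 1*(-6)*(-7)) + 163) - 1*46628 = (9 - 42)²*((9 - 42) + 163) - 46628 = (-33)²*(-33 + 163) - 46628 = 1089*130 - 46628 = 141570 - 46628 = 94942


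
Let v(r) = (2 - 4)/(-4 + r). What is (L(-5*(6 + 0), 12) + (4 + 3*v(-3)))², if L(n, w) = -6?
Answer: 64/49 ≈ 1.3061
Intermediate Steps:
v(r) = -2/(-4 + r)
(L(-5*(6 + 0), 12) + (4 + 3*v(-3)))² = (-6 + (4 + 3*(-2/(-4 - 3))))² = (-6 + (4 + 3*(-2/(-7))))² = (-6 + (4 + 3*(-2*(-⅐))))² = (-6 + (4 + 3*(2/7)))² = (-6 + (4 + 6/7))² = (-6 + 34/7)² = (-8/7)² = 64/49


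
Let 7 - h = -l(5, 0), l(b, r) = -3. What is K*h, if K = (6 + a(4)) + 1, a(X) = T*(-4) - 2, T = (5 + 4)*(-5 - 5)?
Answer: 1460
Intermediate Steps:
h = 4 (h = 7 - (-1)*(-3) = 7 - 1*3 = 7 - 3 = 4)
T = -90 (T = 9*(-10) = -90)
a(X) = 358 (a(X) = -90*(-4) - 2 = 360 - 2 = 358)
K = 365 (K = (6 + 358) + 1 = 364 + 1 = 365)
K*h = 365*4 = 1460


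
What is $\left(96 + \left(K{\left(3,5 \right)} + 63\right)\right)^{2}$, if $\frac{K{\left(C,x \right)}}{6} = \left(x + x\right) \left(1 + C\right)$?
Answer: $159201$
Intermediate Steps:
$K{\left(C,x \right)} = 12 x \left(1 + C\right)$ ($K{\left(C,x \right)} = 6 \left(x + x\right) \left(1 + C\right) = 6 \cdot 2 x \left(1 + C\right) = 12 x \left(1 + C\right)$)
$\left(96 + \left(K{\left(3,5 \right)} + 63\right)\right)^{2} = \left(96 + \left(12 \cdot 5 \left(1 + 3\right) + 63\right)\right)^{2} = \left(96 + \left(12 \cdot 5 \cdot 4 + 63\right)\right)^{2} = \left(96 + \left(240 + 63\right)\right)^{2} = \left(96 + 303\right)^{2} = 399^{2} = 159201$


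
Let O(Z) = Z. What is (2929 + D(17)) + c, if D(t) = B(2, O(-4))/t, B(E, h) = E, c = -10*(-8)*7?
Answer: 59315/17 ≈ 3489.1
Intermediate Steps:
c = 560 (c = 80*7 = 560)
D(t) = 2/t
(2929 + D(17)) + c = (2929 + 2/17) + 560 = 49795/17 + 560 = 59315/17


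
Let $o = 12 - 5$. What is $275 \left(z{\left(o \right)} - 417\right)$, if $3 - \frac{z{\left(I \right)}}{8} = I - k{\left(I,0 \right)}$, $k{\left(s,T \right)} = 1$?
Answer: $-121275$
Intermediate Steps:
$o = 7$ ($o = 12 - 5 = 7$)
$z{\left(I \right)} = 32 - 8 I$ ($z{\left(I \right)} = 24 - 8 \left(I - 1\right) = 24 - 8 \left(-1 + I\right) = 24 - \left(-8 + 8 I\right) = 32 - 8 I$)
$275 \left(z{\left(o \right)} - 417\right) = 275 \left(\left(32 - 56\right) - 417\right) = 275 \left(-24 - 417\right) = 275 \left(-441\right) = -121275$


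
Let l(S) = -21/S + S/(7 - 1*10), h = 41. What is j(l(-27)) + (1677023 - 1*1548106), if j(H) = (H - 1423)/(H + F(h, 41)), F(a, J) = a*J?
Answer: 1961717270/15217 ≈ 1.2892e+5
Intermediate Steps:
F(a, J) = J*a
l(S) = -21/S - S/3 (l(S) = -21/S + S/(7 - 10) = -21/S + S/(-3) = -21/S + S*(-⅓) = -21/S - S/3)
j(H) = (-1423 + H)/(1681 + H) (j(H) = (H - 1423)/(H + 41*41) = (-1423 + H)/(H + 1681) = (-1423 + H)/(1681 + H))
j(l(-27)) + (1677023 - 1*1548106) = (-1423 + (-21/(-27) - ⅓*(-27)))/(1681 + (-21/(-27) - ⅓*(-27))) + (1677023 - 1*1548106) = (-1423 + (-21*(-1/27) + 9))/(1681 + (-21*(-1/27) + 9)) + (1677023 - 1548106) = (-1423 + (7/9 + 9))/(1681 + (7/9 + 9)) + 128917 = (-1423 + 88/9)/(1681 + 88/9) + 128917 = -12719/9/(15217/9) + 128917 = (9/15217)*(-12719/9) + 128917 = -12719/15217 + 128917 = 1961717270/15217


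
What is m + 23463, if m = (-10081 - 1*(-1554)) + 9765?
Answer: 24701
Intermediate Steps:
m = 1238 (m = (-10081 + 1554) + 9765 = -8527 + 9765 = 1238)
m + 23463 = 1238 + 23463 = 24701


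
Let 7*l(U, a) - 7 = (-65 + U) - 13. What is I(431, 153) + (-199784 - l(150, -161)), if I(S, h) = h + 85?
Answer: -1396901/7 ≈ -1.9956e+5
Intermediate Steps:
l(U, a) = -71/7 + U/7 (l(U, a) = 1 + ((-65 + U) - 13)/7 = 1 + (-78 + U)/7 = 1 + (-78/7 + U/7) = -71/7 + U/7)
I(S, h) = 85 + h
I(431, 153) + (-199784 - l(150, -161)) = (85 + 153) + (-199784 - (-71/7 + (⅐)*150)) = 238 + (-199784 - (-71/7 + 150/7)) = 238 + (-199784 - 1*79/7) = 238 + (-199784 - 79/7) = 238 - 1398567/7 = -1396901/7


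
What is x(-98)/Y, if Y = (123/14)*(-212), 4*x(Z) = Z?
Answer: 343/26076 ≈ 0.013154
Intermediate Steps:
x(Z) = Z/4
Y = -13038/7 (Y = (123*(1/14))*(-212) = (123/14)*(-212) = -13038/7 ≈ -1862.6)
x(-98)/Y = ((1/4)*(-98))/(-13038/7) = -49/2*(-7/13038) = 343/26076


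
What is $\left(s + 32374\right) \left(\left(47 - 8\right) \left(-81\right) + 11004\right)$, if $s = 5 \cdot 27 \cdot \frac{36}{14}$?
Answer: $\frac{1796881560}{7} \approx 2.567 \cdot 10^{8}$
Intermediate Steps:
$s = \frac{2430}{7}$ ($s = 135 \cdot 36 \cdot \frac{1}{14} = 135 \cdot \frac{18}{7} = \frac{2430}{7} \approx 347.14$)
$\left(s + 32374\right) \left(\left(47 - 8\right) \left(-81\right) + 11004\right) = \left(\frac{2430}{7} + 32374\right) \left(\left(47 - 8\right) \left(-81\right) + 11004\right) = \frac{229048 \left(39 \left(-81\right) + 11004\right)}{7} = \frac{229048 \left(-3159 + 11004\right)}{7} = \frac{229048}{7} \cdot 7845 = \frac{1796881560}{7}$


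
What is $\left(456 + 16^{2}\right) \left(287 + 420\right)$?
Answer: $503384$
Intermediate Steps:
$\left(456 + 16^{2}\right) \left(287 + 420\right) = \left(456 + 256\right) 707 = 712 \cdot 707 = 503384$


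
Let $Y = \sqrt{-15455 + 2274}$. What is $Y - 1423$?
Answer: $-1423 + 7 i \sqrt{269} \approx -1423.0 + 114.81 i$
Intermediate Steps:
$Y = 7 i \sqrt{269}$ ($Y = \sqrt{-13181} = 7 i \sqrt{269} \approx 114.81 i$)
$Y - 1423 = 7 i \sqrt{269} - 1423 = -1423 + 7 i \sqrt{269}$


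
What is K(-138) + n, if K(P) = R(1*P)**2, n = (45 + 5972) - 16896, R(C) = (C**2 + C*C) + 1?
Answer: 1450761042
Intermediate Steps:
R(C) = 1 + 2*C**2 (R(C) = (C**2 + C**2) + 1 = 2*C**2 + 1 = 1 + 2*C**2)
n = -10879 (n = 6017 - 16896 = -10879)
K(P) = (1 + 2*P**2)**2 (K(P) = (1 + 2*(1*P)**2)**2 = (1 + 2*P**2)**2)
K(-138) + n = (1 + 2*(-138)**2)**2 - 10879 = (1 + 2*19044)**2 - 10879 = (1 + 38088)**2 - 10879 = 38089**2 - 10879 = 1450771921 - 10879 = 1450761042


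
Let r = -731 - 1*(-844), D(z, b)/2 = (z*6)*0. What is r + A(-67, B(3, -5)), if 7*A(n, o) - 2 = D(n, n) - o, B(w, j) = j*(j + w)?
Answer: 783/7 ≈ 111.86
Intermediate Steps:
D(z, b) = 0 (D(z, b) = 2*((z*6)*0) = 2*((6*z)*0) = 2*0 = 0)
r = 113 (r = -731 + 844 = 113)
A(n, o) = 2/7 - o/7 (A(n, o) = 2/7 + (0 - o)/7 = 2/7 + (-o)/7 = 2/7 - o/7)
r + A(-67, B(3, -5)) = 113 + (2/7 - (-5)*(-5 + 3)/7) = 113 + (2/7 - (-5)*(-2)/7) = 113 + (2/7 - ⅐*10) = 113 + (2/7 - 10/7) = 113 - 8/7 = 783/7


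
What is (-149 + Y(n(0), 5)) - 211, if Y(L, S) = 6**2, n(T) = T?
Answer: -324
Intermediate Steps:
Y(L, S) = 36
(-149 + Y(n(0), 5)) - 211 = (-149 + 36) - 211 = -113 - 211 = -324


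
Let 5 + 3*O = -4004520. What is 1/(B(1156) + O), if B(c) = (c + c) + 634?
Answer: -3/3995687 ≈ -7.5081e-7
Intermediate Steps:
B(c) = 634 + 2*c (B(c) = 2*c + 634 = 634 + 2*c)
O = -4004525/3 (O = -5/3 + (⅓)*(-4004520) = -5/3 - 1334840 = -4004525/3 ≈ -1.3348e+6)
1/(B(1156) + O) = 1/((634 + 2*1156) - 4004525/3) = 1/((634 + 2312) - 4004525/3) = 1/(2946 - 4004525/3) = 1/(-3995687/3) = -3/3995687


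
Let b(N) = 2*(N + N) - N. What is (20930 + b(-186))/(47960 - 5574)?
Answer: 10186/21193 ≈ 0.48063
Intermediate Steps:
b(N) = 3*N (b(N) = 2*(2*N) - N = 4*N - N = 3*N)
(20930 + b(-186))/(47960 - 5574) = (20930 + 3*(-186))/(47960 - 5574) = (20930 - 558)/42386 = 20372*(1/42386) = 10186/21193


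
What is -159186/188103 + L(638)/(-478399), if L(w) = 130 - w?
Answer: -25352955630/29996095699 ≈ -0.84521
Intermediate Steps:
-159186/188103 + L(638)/(-478399) = -159186/188103 + (130 - 1*638)/(-478399) = -159186*1/188103 + (130 - 638)*(-1/478399) = -53062/62701 - 508*(-1/478399) = -53062/62701 + 508/478399 = -25352955630/29996095699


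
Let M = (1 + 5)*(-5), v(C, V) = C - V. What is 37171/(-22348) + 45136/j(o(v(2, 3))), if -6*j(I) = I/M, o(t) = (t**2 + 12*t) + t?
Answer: -15130527091/22348 ≈ -6.7704e+5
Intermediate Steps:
M = -30 (M = 6*(-5) = -30)
o(t) = t**2 + 13*t
j(I) = I/180 (j(I) = -I/(6*(-30)) = -I*(-1)/(6*30) = -(-1)*I/180 = I/180)
37171/(-22348) + 45136/j(o(v(2, 3))) = 37171/(-22348) + 45136/((((2 - 1*3)*(13 + (2 - 1*3)))/180)) = 37171*(-1/22348) + 45136/((((2 - 3)*(13 + (2 - 3)))/180)) = -37171/22348 + 45136/(((-(13 - 1))/180)) = -37171/22348 + 45136/(((-1*12)/180)) = -37171/22348 + 45136/(((1/180)*(-12))) = -37171/22348 + 45136/(-1/15) = -37171/22348 + 45136*(-15) = -37171/22348 - 677040 = -15130527091/22348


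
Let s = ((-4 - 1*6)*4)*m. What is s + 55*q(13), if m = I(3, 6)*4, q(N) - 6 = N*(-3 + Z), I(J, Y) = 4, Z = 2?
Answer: -1025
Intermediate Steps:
q(N) = 6 - N (q(N) = 6 + N*(-3 + 2) = 6 + N*(-1) = 6 - N)
m = 16 (m = 4*4 = 16)
s = -640 (s = ((-4 - 1*6)*4)*16 = ((-4 - 6)*4)*16 = -10*4*16 = -40*16 = -640)
s + 55*q(13) = -640 + 55*(6 - 1*13) = -640 + 55*(6 - 13) = -640 + 55*(-7) = -640 - 385 = -1025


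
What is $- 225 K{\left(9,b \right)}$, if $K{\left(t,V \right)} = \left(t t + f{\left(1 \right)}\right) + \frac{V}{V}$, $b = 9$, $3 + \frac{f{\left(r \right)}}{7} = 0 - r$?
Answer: $-12150$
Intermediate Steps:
$f{\left(r \right)} = -21 - 7 r$ ($f{\left(r \right)} = -21 + 7 \left(0 - r\right) = -21 + 7 \left(- r\right) = -21 - 7 r$)
$K{\left(t,V \right)} = -27 + t^{2}$ ($K{\left(t,V \right)} = \left(t t - 28\right) + \frac{V}{V} = \left(t^{2} - 28\right) + 1 = \left(-28 + t^{2}\right) + 1 = -27 + t^{2}$)
$- 225 K{\left(9,b \right)} = - 225 \left(-27 + 9^{2}\right) = - 225 \left(-27 + 81\right) = \left(-225\right) 54 = -12150$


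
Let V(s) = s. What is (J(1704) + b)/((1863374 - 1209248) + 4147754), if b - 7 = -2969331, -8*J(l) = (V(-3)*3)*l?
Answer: -2967407/4801880 ≈ -0.61797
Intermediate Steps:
J(l) = 9*l/8 (J(l) = -(-3*3)*l/8 = -(-9)*l/8 = 9*l/8)
b = -2969324 (b = 7 - 2969331 = -2969324)
(J(1704) + b)/((1863374 - 1209248) + 4147754) = ((9/8)*1704 - 2969324)/((1863374 - 1209248) + 4147754) = (1917 - 2969324)/(654126 + 4147754) = -2967407/4801880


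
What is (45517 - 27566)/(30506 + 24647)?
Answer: 17951/55153 ≈ 0.32548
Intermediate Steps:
(45517 - 27566)/(30506 + 24647) = 17951/55153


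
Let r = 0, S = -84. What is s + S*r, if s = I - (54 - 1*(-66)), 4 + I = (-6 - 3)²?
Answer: -43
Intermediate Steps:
I = 77 (I = -4 + (-6 - 3)² = -4 + (-9)² = -4 + 81 = 77)
s = -43 (s = 77 - (54 - 1*(-66)) = 77 - (54 + 66) = 77 - 1*120 = 77 - 120 = -43)
s + S*r = -43 - 84*0 = -43 + 0 = -43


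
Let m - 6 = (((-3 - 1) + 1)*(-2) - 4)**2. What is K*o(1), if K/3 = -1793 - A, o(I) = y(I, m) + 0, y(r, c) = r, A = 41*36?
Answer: -9807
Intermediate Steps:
m = 10 (m = 6 + (((-3 - 1) + 1)*(-2) - 4)**2 = 6 + ((-4 + 1)*(-2) - 4)**2 = 6 + (-3*(-2) - 4)**2 = 6 + (6 - 4)**2 = 6 + 2**2 = 6 + 4 = 10)
A = 1476
o(I) = I (o(I) = I + 0 = I)
K = -9807 (K = 3*(-1793 - 1*1476) = 3*(-1793 - 1476) = 3*(-3269) = -9807)
K*o(1) = -9807*1 = -9807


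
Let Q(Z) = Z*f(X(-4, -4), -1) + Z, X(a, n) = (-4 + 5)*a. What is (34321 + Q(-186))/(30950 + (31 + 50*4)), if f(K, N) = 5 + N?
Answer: 33391/31181 ≈ 1.0709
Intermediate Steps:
X(a, n) = a (X(a, n) = 1*a = a)
Q(Z) = 5*Z (Q(Z) = Z*(5 - 1) + Z = Z*4 + Z = 4*Z + Z = 5*Z)
(34321 + Q(-186))/(30950 + (31 + 50*4)) = (34321 + 5*(-186))/(30950 + (31 + 50*4)) = (34321 - 930)/(30950 + (31 + 200)) = 33391/(30950 + 231) = 33391/31181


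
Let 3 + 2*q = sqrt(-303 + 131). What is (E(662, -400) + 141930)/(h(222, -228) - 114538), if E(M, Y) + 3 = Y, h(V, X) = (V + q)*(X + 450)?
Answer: -9282331349/4303773781 - 31418994*I*sqrt(43)/4303773781 ≈ -2.1568 - 0.047872*I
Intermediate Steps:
q = -3/2 + I*sqrt(43) (q = -3/2 + sqrt(-303 + 131)/2 = -3/2 + sqrt(-172)/2 = -3/2 + (2*I*sqrt(43))/2 = -3/2 + I*sqrt(43) ≈ -1.5 + 6.5574*I)
h(V, X) = (450 + X)*(-3/2 + V + I*sqrt(43)) (h(V, X) = (V + (-3/2 + I*sqrt(43)))*(X + 450) = (-3/2 + V + I*sqrt(43))*(450 + X) = (450 + X)*(-3/2 + V + I*sqrt(43)))
E(M, Y) = -3 + Y
(E(662, -400) + 141930)/(h(222, -228) - 114538) = ((-3 - 400) + 141930)/((-675 + 450*222 - 3/2*(-228) + 222*(-228) + 450*I*sqrt(43) + I*(-228)*sqrt(43)) - 114538) = (-403 + 141930)/((-675 + 99900 + 342 - 50616 + 450*I*sqrt(43) - 228*I*sqrt(43)) - 114538) = 141527/((48951 + 222*I*sqrt(43)) - 114538) = 141527/(-65587 + 222*I*sqrt(43))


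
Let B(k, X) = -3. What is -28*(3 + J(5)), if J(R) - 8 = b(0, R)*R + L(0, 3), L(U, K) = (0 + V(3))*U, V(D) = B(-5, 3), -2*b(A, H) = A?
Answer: -308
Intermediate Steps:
b(A, H) = -A/2
V(D) = -3
L(U, K) = -3*U (L(U, K) = (0 - 3)*U = -3*U)
J(R) = 8 (J(R) = 8 + ((-½*0)*R - 3*0) = 8 + (0*R + 0) = 8 + (0 + 0) = 8 + 0 = 8)
-28*(3 + J(5)) = -28*(3 + 8) = -28*11 = -308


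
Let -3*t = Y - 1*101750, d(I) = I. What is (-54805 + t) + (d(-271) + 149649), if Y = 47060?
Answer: 112803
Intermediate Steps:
t = 18230 (t = -(47060 - 1*101750)/3 = -(47060 - 101750)/3 = -⅓*(-54690) = 18230)
(-54805 + t) + (d(-271) + 149649) = (-54805 + 18230) + (-271 + 149649) = -36575 + 149378 = 112803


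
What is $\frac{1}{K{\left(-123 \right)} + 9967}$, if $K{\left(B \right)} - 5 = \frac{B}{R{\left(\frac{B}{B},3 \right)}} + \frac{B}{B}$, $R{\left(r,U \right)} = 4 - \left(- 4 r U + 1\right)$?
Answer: $\frac{5}{49824} \approx 0.00010035$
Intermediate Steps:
$R{\left(r,U \right)} = 3 + 4 U r$ ($R{\left(r,U \right)} = 4 - \left(- 4 U r + 1\right) = 4 - \left(1 - 4 U r\right) = 4 + \left(-1 + 4 U r\right) = 3 + 4 U r$)
$K{\left(B \right)} = 6 + \frac{B}{15}$ ($K{\left(B \right)} = 5 + \left(\frac{B}{3 + 4 \cdot 3 \frac{B}{B}} + \frac{B}{B}\right) = 5 + \left(\frac{B}{3 + 4 \cdot 3 \cdot 1} + 1\right) = 5 + \left(\frac{B}{3 + 12} + 1\right) = 5 + \left(\frac{B}{15} + 1\right) = 5 + \left(1 + \frac{B}{15}\right) = 6 + \frac{B}{15}$)
$\frac{1}{K{\left(-123 \right)} + 9967} = \frac{1}{\left(6 + \frac{1}{15} \left(-123\right)\right) + 9967} = \frac{1}{\left(6 - \frac{41}{5}\right) + 9967} = \frac{1}{- \frac{11}{5} + 9967} = \frac{1}{\frac{49824}{5}} = \frac{5}{49824}$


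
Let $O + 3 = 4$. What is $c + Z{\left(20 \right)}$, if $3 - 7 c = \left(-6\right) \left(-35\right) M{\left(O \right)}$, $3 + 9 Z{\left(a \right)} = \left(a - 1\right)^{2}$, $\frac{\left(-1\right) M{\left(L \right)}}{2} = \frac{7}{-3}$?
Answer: $- \frac{6287}{63} \approx -99.794$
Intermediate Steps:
$O = 1$ ($O = -3 + 4 = 1$)
$M{\left(L \right)} = \frac{14}{3}$ ($M{\left(L \right)} = - 2 \frac{7}{-3} = - 2 \cdot 7 \left(- \frac{1}{3}\right) = \left(-2\right) \left(- \frac{7}{3}\right) = \frac{14}{3}$)
$Z{\left(a \right)} = - \frac{1}{3} + \frac{\left(-1 + a\right)^{2}}{9}$ ($Z{\left(a \right)} = - \frac{1}{3} + \frac{\left(a - 1\right)^{2}}{9} = - \frac{1}{3} + \frac{\left(-1 + a\right)^{2}}{9}$)
$c = - \frac{977}{7}$ ($c = \frac{3}{7} - \frac{\left(-6\right) \left(-35\right) \frac{14}{3}}{7} = \frac{3}{7} - \frac{210 \cdot \frac{14}{3}}{7} = \frac{3}{7} - 140 = - \frac{977}{7} \approx -139.57$)
$c + Z{\left(20 \right)} = - \frac{977}{7} - \left(\frac{1}{3} - \frac{\left(-1 + 20\right)^{2}}{9}\right) = - \frac{977}{7} - \left(\frac{1}{3} - \frac{19^{2}}{9}\right) = - \frac{977}{7} + \left(- \frac{1}{3} + \frac{1}{9} \cdot 361\right) = - \frac{977}{7} + \left(- \frac{1}{3} + \frac{361}{9}\right) = - \frac{977}{7} + \frac{358}{9} = - \frac{6287}{63}$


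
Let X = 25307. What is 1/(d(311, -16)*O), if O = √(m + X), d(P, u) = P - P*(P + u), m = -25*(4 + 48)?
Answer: -√24007/2195056038 ≈ -7.0587e-8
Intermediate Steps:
m = -1300 (m = -25*52 = -1300)
d(P, u) = P - P*(P + u)
O = √24007 (O = √(-1300 + 25307) = √24007 ≈ 154.94)
1/(d(311, -16)*O) = 1/(((311*(1 - 1*311 - 1*(-16))))*(√24007)) = (√24007/24007)/((311*(1 - 311 + 16))) = (√24007/24007)/((311*(-294))) = (√24007/24007)/(-91434) = -√24007/2195056038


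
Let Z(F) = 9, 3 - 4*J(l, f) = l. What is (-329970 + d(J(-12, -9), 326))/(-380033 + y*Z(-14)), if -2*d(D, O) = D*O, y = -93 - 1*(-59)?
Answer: 1322325/1521356 ≈ 0.86917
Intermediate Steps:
J(l, f) = 3/4 - l/4
y = -34 (y = -93 + 59 = -34)
d(D, O) = -D*O/2
(-329970 + d(J(-12, -9), 326))/(-380033 + y*Z(-14)) = (-329970 - 1/2*(3/4 - 1/4*(-12))*326)/(-380033 - 34*9) = (-329970 - 1/2*(3/4 + 3)*326)/(-380033 - 306) = (-329970 - 1/2*15/4*326)/(-380339) = (-329970 - 2445/4)*(-1/380339) = -1322325/4*(-1/380339) = 1322325/1521356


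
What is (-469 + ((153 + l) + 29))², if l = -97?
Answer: 147456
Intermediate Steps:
(-469 + ((153 + l) + 29))² = (-469 + ((153 - 97) + 29))² = (-469 + (56 + 29))² = (-469 + 85)² = (-384)² = 147456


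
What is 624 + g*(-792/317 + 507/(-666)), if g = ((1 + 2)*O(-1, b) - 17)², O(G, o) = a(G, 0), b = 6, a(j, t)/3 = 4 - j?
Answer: -67966936/35187 ≈ -1931.6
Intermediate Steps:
a(j, t) = 12 - 3*j (a(j, t) = 3*(4 - j) = 12 - 3*j)
O(G, o) = 12 - 3*G
g = 784 (g = ((1 + 2)*(12 - 3*(-1)) - 17)² = (3*(12 + 3) - 17)² = (3*15 - 17)² = (45 - 17)² = 28² = 784)
624 + g*(-792/317 + 507/(-666)) = 624 + 784*(-792/317 + 507/(-666)) = 624 + 784*(-792*1/317 + 507*(-1/666)) = 624 + 784*(-792/317 - 169/222) = 624 + 784*(-229397/70374) = 624 - 89923624/35187 = -67966936/35187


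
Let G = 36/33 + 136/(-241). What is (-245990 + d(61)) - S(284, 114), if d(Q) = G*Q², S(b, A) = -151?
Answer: -646524673/2651 ≈ -2.4388e+5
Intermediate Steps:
G = 1396/2651 (G = 36*(1/33) + 136*(-1/241) = 12/11 - 136/241 = 1396/2651 ≈ 0.52659)
d(Q) = 1396*Q²/2651
(-245990 + d(61)) - S(284, 114) = (-245990 + (1396/2651)*61²) - 1*(-151) = (-245990 + (1396/2651)*3721) + 151 = (-245990 + 5194516/2651) + 151 = -646924974/2651 + 151 = -646524673/2651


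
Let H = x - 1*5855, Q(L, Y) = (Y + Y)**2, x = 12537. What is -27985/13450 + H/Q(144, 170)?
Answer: -31451931/15548200 ≈ -2.0229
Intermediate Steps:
Q(L, Y) = 4*Y**2 (Q(L, Y) = (2*Y)**2 = 4*Y**2)
H = 6682 (H = 12537 - 1*5855 = 12537 - 5855 = 6682)
-27985/13450 + H/Q(144, 170) = -27985/13450 + 6682/((4*170**2)) = -27985*1/13450 + 6682/((4*28900)) = -5597/2690 + 6682/115600 = -5597/2690 + 6682*(1/115600) = -5597/2690 + 3341/57800 = -31451931/15548200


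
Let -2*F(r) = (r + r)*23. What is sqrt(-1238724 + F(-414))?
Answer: 3*I*sqrt(136578) ≈ 1108.7*I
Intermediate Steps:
F(r) = -23*r (F(r) = -(r + r)*23/2 = -2*r*23/2 = -23*r)
sqrt(-1238724 + F(-414)) = sqrt(-1238724 - 23*(-414)) = sqrt(-1238724 + 9522) = sqrt(-1229202) = 3*I*sqrt(136578)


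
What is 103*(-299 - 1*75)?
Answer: -38522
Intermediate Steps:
103*(-299 - 1*75) = 103*(-299 - 75) = 103*(-374) = -38522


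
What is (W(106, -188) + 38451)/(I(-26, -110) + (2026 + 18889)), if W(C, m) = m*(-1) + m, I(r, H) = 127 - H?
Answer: 38451/21152 ≈ 1.8178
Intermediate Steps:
W(C, m) = 0 (W(C, m) = -m + m = 0)
(W(106, -188) + 38451)/(I(-26, -110) + (2026 + 18889)) = (0 + 38451)/((127 - 1*(-110)) + (2026 + 18889)) = 38451/((127 + 110) + 20915) = 38451/(237 + 20915) = 38451/21152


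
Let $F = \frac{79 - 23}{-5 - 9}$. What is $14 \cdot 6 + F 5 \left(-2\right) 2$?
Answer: $164$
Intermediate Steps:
$F = -4$ ($F = \frac{56}{-14} = 56 \left(- \frac{1}{14}\right) = -4$)
$14 \cdot 6 + F 5 \left(-2\right) 2 = 14 \cdot 6 - 4 \cdot 5 \left(-2\right) 2 = 84 - 4 \left(\left(-10\right) 2\right) = 84 - -80 = 84 + 80 = 164$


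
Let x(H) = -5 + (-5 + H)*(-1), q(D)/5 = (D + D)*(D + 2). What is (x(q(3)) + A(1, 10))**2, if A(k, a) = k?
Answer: 22201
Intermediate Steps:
q(D) = 10*D*(2 + D) (q(D) = 5*((D + D)*(D + 2)) = 5*((2*D)*(2 + D)) = 5*(2*D*(2 + D)) = 10*D*(2 + D))
x(H) = -H (x(H) = -5 + (5 - H) = -H)
(x(q(3)) + A(1, 10))**2 = (-10*3*(2 + 3) + 1)**2 = (-10*3*5 + 1)**2 = (-1*150 + 1)**2 = (-150 + 1)**2 = (-149)**2 = 22201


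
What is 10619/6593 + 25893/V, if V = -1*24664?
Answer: 91194467/162609752 ≈ 0.56082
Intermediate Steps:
V = -24664
10619/6593 + 25893/V = 10619/6593 + 25893/(-24664) = 10619*(1/6593) + 25893*(-1/24664) = 10619/6593 - 25893/24664 = 91194467/162609752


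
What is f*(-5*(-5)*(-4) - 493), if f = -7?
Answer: 4151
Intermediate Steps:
f*(-5*(-5)*(-4) - 493) = -7*(-5*(-5)*(-4) - 493) = -7*(25*(-4) - 493) = -7*(-100 - 493) = -7*(-593) = 4151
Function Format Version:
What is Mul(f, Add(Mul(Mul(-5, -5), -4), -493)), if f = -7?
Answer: 4151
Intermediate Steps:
Mul(f, Add(Mul(Mul(-5, -5), -4), -493)) = Mul(-7, Add(Mul(Mul(-5, -5), -4), -493)) = Mul(-7, Add(Mul(25, -4), -493)) = Mul(-7, Add(-100, -493)) = Mul(-7, -593) = 4151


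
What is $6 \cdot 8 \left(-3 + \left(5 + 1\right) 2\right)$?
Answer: $432$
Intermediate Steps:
$6 \cdot 8 \left(-3 + \left(5 + 1\right) 2\right) = 6 \cdot 8 \left(-3 + 6 \cdot 2\right) = 6 \cdot 8 \left(-3 + 12\right) = 6 \cdot 8 \cdot 9 = 6 \cdot 72 = 432$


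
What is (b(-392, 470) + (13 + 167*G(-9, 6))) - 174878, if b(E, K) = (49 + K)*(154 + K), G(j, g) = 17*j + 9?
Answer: 124943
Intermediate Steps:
G(j, g) = 9 + 17*j
(b(-392, 470) + (13 + 167*G(-9, 6))) - 174878 = ((7546 + 470**2 + 203*470) + (13 + 167*(9 + 17*(-9)))) - 174878 = ((7546 + 220900 + 95410) + (13 + 167*(9 - 153))) - 174878 = (323856 + (13 + 167*(-144))) - 174878 = (323856 + (13 - 24048)) - 174878 = (323856 - 24035) - 174878 = 299821 - 174878 = 124943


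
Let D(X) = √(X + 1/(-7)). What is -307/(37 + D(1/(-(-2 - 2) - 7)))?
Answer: -238539/28759 + 307*I*√210/28759 ≈ -8.2944 + 0.15469*I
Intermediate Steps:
D(X) = √(-⅐ + X) (D(X) = √(X - ⅐) = √(-⅐ + X))
-307/(37 + D(1/(-(-2 - 2) - 7))) = -307/(37 + √(-7 + 49/(-(-2 - 2) - 7))/7) = -307/(37 + √(-7 + 49/(-1*(-4) - 7))/7) = -307/(37 + √(-7 + 49/(4 - 7))/7) = -307/(37 + √(-7 + 49/(-3))/7) = -307/(37 + √(-7 + 49*(-⅓))/7) = -307/(37 + √(-7 - 49/3)/7) = -307/(37 + √(-70/3)/7) = -307/(37 + (I*√210/3)/7) = -307/(37 + I*√210/21)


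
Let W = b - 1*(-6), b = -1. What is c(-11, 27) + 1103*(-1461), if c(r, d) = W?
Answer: -1611478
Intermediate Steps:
W = 5 (W = -1 - 1*(-6) = -1 + 6 = 5)
c(r, d) = 5
c(-11, 27) + 1103*(-1461) = 5 + 1103*(-1461) = 5 - 1611483 = -1611478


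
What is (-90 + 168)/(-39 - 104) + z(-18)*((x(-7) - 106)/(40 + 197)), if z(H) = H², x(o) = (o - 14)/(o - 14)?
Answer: -125214/869 ≈ -144.09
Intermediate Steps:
x(o) = 1 (x(o) = (-14 + o)/(-14 + o) = 1)
(-90 + 168)/(-39 - 104) + z(-18)*((x(-7) - 106)/(40 + 197)) = (-90 + 168)/(-39 - 104) + (-18)²*((1 - 106)/(40 + 197)) = 78/(-143) + 324*(-105/237) = 78*(-1/143) + 324*(-105*1/237) = -6/11 + 324*(-35/79) = -6/11 - 11340/79 = -125214/869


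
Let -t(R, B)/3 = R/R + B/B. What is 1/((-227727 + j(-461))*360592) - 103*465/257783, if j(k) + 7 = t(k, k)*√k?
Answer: (-103623323040*√461 + 3933092308456343*I)/(185908975072*(-113867*I + 3*√461)) ≈ -0.18580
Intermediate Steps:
t(R, B) = -6 (t(R, B) = -3*(R/R + B/B) = -3*(1 + 1) = -3*2 = -6)
j(k) = -7 - 6*√k
1/((-227727 + j(-461))*360592) - 103*465/257783 = 1/(-227727 + (-7 - 6*I*√461)*360592) - 103*465/257783 = (1/360592)/(-227727 + (-7 - 6*I*√461)) - 47895*1/257783 = (1/360592)/(-227727 + (-7 - 6*I*√461)) - 47895/257783 = (1/360592)/(-227734 - 6*I*√461) - 47895/257783 = 1/(360592*(-227734 - 6*I*√461)) - 47895/257783 = -47895/257783 + 1/(360592*(-227734 - 6*I*√461))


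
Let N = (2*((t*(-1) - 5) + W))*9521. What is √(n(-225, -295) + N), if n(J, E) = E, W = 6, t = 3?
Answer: I*√38379 ≈ 195.91*I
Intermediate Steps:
N = -38084 (N = (2*((3*(-1) - 5) + 6))*9521 = (2*((-3 - 5) + 6))*9521 = (2*(-8 + 6))*9521 = (2*(-2))*9521 = -4*9521 = -38084)
√(n(-225, -295) + N) = √(-295 - 38084) = √(-38379) = I*√38379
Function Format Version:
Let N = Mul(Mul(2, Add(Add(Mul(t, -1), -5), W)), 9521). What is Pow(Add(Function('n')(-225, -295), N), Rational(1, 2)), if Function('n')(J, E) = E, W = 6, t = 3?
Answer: Mul(I, Pow(38379, Rational(1, 2))) ≈ Mul(195.91, I)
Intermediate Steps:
N = -38084 (N = Mul(Mul(2, Add(Add(Mul(3, -1), -5), 6)), 9521) = Mul(Mul(2, Add(Add(-3, -5), 6)), 9521) = Mul(Mul(2, Add(-8, 6)), 9521) = Mul(Mul(2, -2), 9521) = Mul(-4, 9521) = -38084)
Pow(Add(Function('n')(-225, -295), N), Rational(1, 2)) = Pow(Add(-295, -38084), Rational(1, 2)) = Pow(-38379, Rational(1, 2)) = Mul(I, Pow(38379, Rational(1, 2)))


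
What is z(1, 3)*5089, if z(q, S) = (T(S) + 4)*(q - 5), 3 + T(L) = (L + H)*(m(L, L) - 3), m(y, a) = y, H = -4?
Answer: -20356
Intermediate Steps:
T(L) = -3 + (-4 + L)*(-3 + L) (T(L) = -3 + (L - 4)*(L - 3) = -3 + (-4 + L)*(-3 + L))
z(q, S) = (-5 + q)*(13 + S² - 7*S) (z(q, S) = ((9 + S² - 7*S) + 4)*(q - 5) = (13 + S² - 7*S)*(-5 + q) = (-5 + q)*(13 + S² - 7*S))
z(1, 3)*5089 = (-65 - 5*3² + 4*1 + 35*3 + 1*(9 + 3² - 7*3))*5089 = (-65 - 5*9 + 4 + 105 + 1*(9 + 9 - 21))*5089 = (-65 - 45 + 4 + 105 + 1*(-3))*5089 = (-65 - 45 + 4 + 105 - 3)*5089 = -4*5089 = -20356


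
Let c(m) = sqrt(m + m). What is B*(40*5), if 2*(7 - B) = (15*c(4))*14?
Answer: 1400 - 42000*sqrt(2) ≈ -57997.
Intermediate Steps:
c(m) = sqrt(2)*sqrt(m) (c(m) = sqrt(2*m) = sqrt(2)*sqrt(m))
B = 7 - 210*sqrt(2) (B = 7 - 15*(sqrt(2)*sqrt(4))*14/2 = 7 - 15*(sqrt(2)*2)*14/2 = 7 - 15*(2*sqrt(2))*14/2 = 7 - 30*sqrt(2)*14/2 = 7 - 210*sqrt(2) ≈ -289.98)
B*(40*5) = (7 - 210*sqrt(2))*(40*5) = (7 - 210*sqrt(2))*200 = 1400 - 42000*sqrt(2)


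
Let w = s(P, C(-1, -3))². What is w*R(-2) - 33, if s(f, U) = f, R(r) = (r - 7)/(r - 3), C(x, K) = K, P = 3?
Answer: -84/5 ≈ -16.800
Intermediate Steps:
R(r) = (-7 + r)/(-3 + r)
w = 9 (w = 3² = 9)
w*R(-2) - 33 = 9*((-7 - 2)/(-3 - 2)) - 33 = 9*(-9/(-5)) - 33 = 9*(-⅕*(-9)) - 33 = 9*(9/5) - 33 = 81/5 - 33 = -84/5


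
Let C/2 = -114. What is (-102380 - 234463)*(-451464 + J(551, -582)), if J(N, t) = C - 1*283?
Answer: 152244614925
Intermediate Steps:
C = -228 (C = 2*(-114) = -228)
J(N, t) = -511 (J(N, t) = -228 - 1*283 = -228 - 283 = -511)
(-102380 - 234463)*(-451464 + J(551, -582)) = (-102380 - 234463)*(-451464 - 511) = -336843*(-451975) = 152244614925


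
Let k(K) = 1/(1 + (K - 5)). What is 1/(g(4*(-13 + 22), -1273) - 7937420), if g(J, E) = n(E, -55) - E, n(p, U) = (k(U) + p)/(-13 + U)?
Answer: -1003/7959936664 ≈ -1.2601e-7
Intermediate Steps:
k(K) = 1/(-4 + K) (k(K) = 1/(1 + (-5 + K)) = 1/(-4 + K))
n(p, U) = (p + 1/(-4 + U))/(-13 + U) (n(p, U) = (1/(-4 + U) + p)/(-13 + U) = (p + 1/(-4 + U))/(-13 + U))
g(J, E) = 1/4012 - 69*E/68 (g(J, E) = (1 + E*(-4 - 55))/((-13 - 55)*(-4 - 55)) - E = (1 + E*(-59))/(-68*(-59)) - E = -1/68*(-1/59)*(1 - 59*E) - E = (1/4012 - E/68) - E = 1/4012 - 69*E/68)
1/(g(4*(-13 + 22), -1273) - 7937420) = 1/((1/4012 - 69/68*(-1273)) - 7937420) = 1/((1/4012 + 87837/68) - 7937420) = 1/(1295596/1003 - 7937420) = 1/(-7959936664/1003) = -1003/7959936664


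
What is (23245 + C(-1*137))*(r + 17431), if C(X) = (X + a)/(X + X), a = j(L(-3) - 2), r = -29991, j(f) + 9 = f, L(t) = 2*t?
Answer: -39999103520/137 ≈ -2.9196e+8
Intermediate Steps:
j(f) = -9 + f
a = -17 (a = -9 + (2*(-3) - 2) = -9 + (-6 - 2) = -9 - 8 = -17)
C(X) = (-17 + X)/(2*X) (C(X) = (X - 17)/(X + X) = (-17 + X)/((2*X)) = (-17 + X)*(1/(2*X)) = (-17 + X)/(2*X))
(23245 + C(-1*137))*(r + 17431) = (23245 + (-17 - 1*137)/(2*((-1*137))))*(-29991 + 17431) = (23245 + (1/2)*(-17 - 137)/(-137))*(-12560) = (23245 + (1/2)*(-1/137)*(-154))*(-12560) = (23245 + 77/137)*(-12560) = (3184642/137)*(-12560) = -39999103520/137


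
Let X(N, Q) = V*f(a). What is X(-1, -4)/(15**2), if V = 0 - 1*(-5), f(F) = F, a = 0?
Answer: 0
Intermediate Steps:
V = 5 (V = 0 + 5 = 5)
X(N, Q) = 0 (X(N, Q) = 5*0 = 0)
X(-1, -4)/(15**2) = 0/15**2 = 0/225 = (1/225)*0 = 0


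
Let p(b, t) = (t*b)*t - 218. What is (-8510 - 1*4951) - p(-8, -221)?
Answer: 377485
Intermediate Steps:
p(b, t) = -218 + b*t² (p(b, t) = (b*t)*t - 218 = b*t² - 218 = -218 + b*t²)
(-8510 - 1*4951) - p(-8, -221) = (-8510 - 1*4951) - (-218 - 8*(-221)²) = (-8510 - 4951) - (-218 - 8*48841) = -13461 - (-218 - 390728) = -13461 - 1*(-390946) = -13461 + 390946 = 377485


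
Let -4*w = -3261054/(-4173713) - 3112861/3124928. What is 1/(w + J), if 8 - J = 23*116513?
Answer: -52170210470656/139805257685740244115 ≈ -3.7316e-7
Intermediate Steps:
J = -2679791 (J = 8 - 23*116513 = 8 - 1*2679799 = 8 - 2679799 = -2679791)
w = 2801629468781/52170210470656 (w = -(-3261054/(-4173713) - 3112861/3124928)/4 = -(-3261054*(-1/4173713) - 3112861*1/3124928)/4 = -(3261054/4173713 - 3112861/3124928)/4 = -¼*(-2801629468781/13042552617664) = 2801629468781/52170210470656 ≈ 0.053702)
1/(w + J) = 1/(2801629468781/52170210470656 - 2679791) = 1/(-139805257685740244115/52170210470656) = -52170210470656/139805257685740244115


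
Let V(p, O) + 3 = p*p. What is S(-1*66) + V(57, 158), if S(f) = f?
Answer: 3180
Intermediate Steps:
V(p, O) = -3 + p² (V(p, O) = -3 + p*p = -3 + p²)
S(-1*66) + V(57, 158) = -1*66 + (-3 + 57²) = -66 + (-3 + 3249) = -66 + 3246 = 3180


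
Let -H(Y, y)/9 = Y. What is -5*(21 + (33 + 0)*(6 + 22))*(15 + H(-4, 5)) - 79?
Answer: -241054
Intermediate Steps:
H(Y, y) = -9*Y
-5*(21 + (33 + 0)*(6 + 22))*(15 + H(-4, 5)) - 79 = -5*(21 + (33 + 0)*(6 + 22))*(15 - 9*(-4)) - 79 = -5*(21 + 33*28)*(15 + 36) - 79 = -5*(21 + 924)*51 - 79 = -4725*51 - 79 = -5*48195 - 79 = -240975 - 79 = -241054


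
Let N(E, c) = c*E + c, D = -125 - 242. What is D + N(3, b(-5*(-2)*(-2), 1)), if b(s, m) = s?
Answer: -447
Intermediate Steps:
D = -367
N(E, c) = c + E*c (N(E, c) = E*c + c = c + E*c)
D + N(3, b(-5*(-2)*(-2), 1)) = -367 + (-5*(-2)*(-2))*(1 + 3) = -367 + (10*(-2))*4 = -367 - 20*4 = -367 - 80 = -447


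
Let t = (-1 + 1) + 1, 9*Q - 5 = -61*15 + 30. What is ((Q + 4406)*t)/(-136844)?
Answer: -19387/615798 ≈ -0.031483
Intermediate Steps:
Q = -880/9 (Q = 5/9 + (-61*15 + 30)/9 = 5/9 + (-915 + 30)/9 = 5/9 + (1/9)*(-885) = 5/9 - 295/3 = -880/9 ≈ -97.778)
t = 1 (t = 0 + 1 = 1)
((Q + 4406)*t)/(-136844) = ((-880/9 + 4406)*1)/(-136844) = ((38774/9)*1)*(-1/136844) = (38774/9)*(-1/136844) = -19387/615798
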